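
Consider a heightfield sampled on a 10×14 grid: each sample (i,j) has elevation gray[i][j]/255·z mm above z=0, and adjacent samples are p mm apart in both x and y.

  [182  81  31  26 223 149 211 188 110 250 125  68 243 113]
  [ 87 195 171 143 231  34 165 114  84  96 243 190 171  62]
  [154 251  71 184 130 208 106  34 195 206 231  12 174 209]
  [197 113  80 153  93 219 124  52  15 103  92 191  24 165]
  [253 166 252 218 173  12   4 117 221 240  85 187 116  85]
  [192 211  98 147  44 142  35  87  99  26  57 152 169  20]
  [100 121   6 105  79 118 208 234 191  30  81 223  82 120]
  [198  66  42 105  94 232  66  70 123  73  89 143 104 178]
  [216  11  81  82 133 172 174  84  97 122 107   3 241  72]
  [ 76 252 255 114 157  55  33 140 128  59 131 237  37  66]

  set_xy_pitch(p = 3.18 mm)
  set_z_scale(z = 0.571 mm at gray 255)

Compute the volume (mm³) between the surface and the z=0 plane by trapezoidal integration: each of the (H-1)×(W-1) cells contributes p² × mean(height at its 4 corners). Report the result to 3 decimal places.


336.550

height_mm = gray/255 × 0.571; cell vol = 3.18² × mean(4 corners)
unit = 3.18² × 0.571 / (4×255) = 0.00566096 mm³ per gray-sum
row 0: Σ corner-gray over 13 cells = 7528  → 42.6157
row 1: Σ corner-gray over 13 cells = 7790  → 44.0989
row 2: Σ corner-gray over 13 cells = 6847  → 38.7606
row 3: Σ corner-gray over 13 cells = 6800  → 38.4945
row 4: Σ corner-gray over 13 cells = 6666  → 37.7360
row 5: Σ corner-gray over 13 cells = 5922  → 33.5242
row 6: Σ corner-gray over 13 cells = 5966  → 33.7733
row 7: Σ corner-gray over 13 cells = 5692  → 32.2222
row 8: Σ corner-gray over 13 cells = 6240  → 35.3244
Σ rows: total corner-gray = 59451  → 336.5498 mm³


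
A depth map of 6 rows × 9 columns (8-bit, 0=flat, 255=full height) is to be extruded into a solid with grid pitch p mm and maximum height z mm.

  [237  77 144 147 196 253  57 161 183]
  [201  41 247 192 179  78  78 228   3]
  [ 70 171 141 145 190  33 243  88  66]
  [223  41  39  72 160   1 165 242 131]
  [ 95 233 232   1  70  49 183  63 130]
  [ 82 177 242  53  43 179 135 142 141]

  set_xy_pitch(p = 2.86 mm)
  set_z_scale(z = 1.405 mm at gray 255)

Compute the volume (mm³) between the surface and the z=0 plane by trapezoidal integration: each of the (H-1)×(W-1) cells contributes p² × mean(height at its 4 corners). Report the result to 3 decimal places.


height_mm = gray/255 × 1.405; cell vol = 2.86² × mean(4 corners)
unit = 2.86² × 1.405 / (4×255) = 0.011267 mm³ per gray-sum
row 0: Σ corner-gray over 8 cells = 4780  → 53.8563
row 1: Σ corner-gray over 8 cells = 4448  → 50.1156
row 2: Σ corner-gray over 8 cells = 3952  → 44.5272
row 3: Σ corner-gray over 8 cells = 3681  → 41.4738
row 4: Σ corner-gray over 8 cells = 4052  → 45.6539
Σ rows: total corner-gray = 20913  → 235.6267 mm³

235.627


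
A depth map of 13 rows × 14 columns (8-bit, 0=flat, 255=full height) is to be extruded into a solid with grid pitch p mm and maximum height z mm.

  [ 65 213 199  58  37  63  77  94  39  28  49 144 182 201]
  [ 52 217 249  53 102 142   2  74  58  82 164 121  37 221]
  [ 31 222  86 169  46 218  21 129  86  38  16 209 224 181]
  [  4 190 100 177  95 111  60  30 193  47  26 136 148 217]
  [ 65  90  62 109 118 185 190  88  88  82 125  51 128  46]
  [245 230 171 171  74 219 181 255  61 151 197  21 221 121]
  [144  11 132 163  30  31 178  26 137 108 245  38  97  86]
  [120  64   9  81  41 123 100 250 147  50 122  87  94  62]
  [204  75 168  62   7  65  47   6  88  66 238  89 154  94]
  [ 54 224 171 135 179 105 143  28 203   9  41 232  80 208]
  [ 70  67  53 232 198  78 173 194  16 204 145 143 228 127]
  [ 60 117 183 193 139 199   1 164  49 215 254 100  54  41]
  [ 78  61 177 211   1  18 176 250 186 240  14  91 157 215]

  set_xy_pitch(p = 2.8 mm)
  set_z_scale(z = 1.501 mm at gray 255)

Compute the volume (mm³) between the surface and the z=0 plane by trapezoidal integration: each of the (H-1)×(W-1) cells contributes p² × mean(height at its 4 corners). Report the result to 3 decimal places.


852.488

height_mm = gray/255 × 1.501; cell vol = 2.8² × mean(4 corners)
unit = 2.8² × 1.501 / (4×255) = 0.0115371 mm³ per gray-sum
row 0: Σ corner-gray over 13 cells = 5507  → 63.5348
row 1: Σ corner-gray over 13 cells = 6015  → 69.3956
row 2: Σ corner-gray over 13 cells = 5987  → 69.0726
row 3: Σ corner-gray over 13 cells = 5590  → 64.4924
row 4: Σ corner-gray over 13 cells = 7013  → 80.9097
row 5: Σ corner-gray over 13 cells = 6892  → 79.5137
row 6: Σ corner-gray over 13 cells = 5140  → 59.3007
row 7: Σ corner-gray over 13 cells = 4946  → 57.0625
row 8: Σ corner-gray over 13 cells = 5790  → 66.7998
row 9: Σ corner-gray over 13 cells = 7021  → 81.0020
row 10: Σ corner-gray over 13 cells = 7096  → 81.8672
row 11: Σ corner-gray over 13 cells = 6894  → 79.5368
Σ rows: total corner-gray = 73891  → 852.4877 mm³


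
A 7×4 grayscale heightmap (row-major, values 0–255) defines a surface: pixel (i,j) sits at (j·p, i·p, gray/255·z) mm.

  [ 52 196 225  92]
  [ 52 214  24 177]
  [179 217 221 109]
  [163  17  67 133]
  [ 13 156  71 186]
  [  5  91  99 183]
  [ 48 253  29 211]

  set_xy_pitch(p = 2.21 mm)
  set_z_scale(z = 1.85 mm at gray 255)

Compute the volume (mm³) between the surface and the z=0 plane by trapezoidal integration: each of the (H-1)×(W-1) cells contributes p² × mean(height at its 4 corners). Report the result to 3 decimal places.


78.991

height_mm = gray/255 × 1.85; cell vol = 2.21² × mean(4 corners)
unit = 2.21² × 1.85 / (4×255) = 0.00885842 mm³ per gray-sum
row 0: Σ corner-gray over 3 cells = 1691  → 14.9796
row 1: Σ corner-gray over 3 cells = 1869  → 16.5564
row 2: Σ corner-gray over 3 cells = 1628  → 14.4215
row 3: Σ corner-gray over 3 cells = 1117  → 9.8949
row 4: Σ corner-gray over 3 cells = 1221  → 10.8161
row 5: Σ corner-gray over 3 cells = 1391  → 12.3221
Σ rows: total corner-gray = 8917  → 78.9905 mm³


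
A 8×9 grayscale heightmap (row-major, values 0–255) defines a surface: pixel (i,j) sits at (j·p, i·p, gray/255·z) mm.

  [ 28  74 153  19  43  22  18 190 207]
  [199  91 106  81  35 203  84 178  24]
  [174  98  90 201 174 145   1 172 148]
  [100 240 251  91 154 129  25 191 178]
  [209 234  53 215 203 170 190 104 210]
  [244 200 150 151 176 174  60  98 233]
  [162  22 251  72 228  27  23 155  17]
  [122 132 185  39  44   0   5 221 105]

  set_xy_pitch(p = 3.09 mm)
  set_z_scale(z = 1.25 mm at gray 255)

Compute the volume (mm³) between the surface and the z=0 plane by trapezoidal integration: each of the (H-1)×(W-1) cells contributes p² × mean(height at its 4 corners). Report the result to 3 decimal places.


height_mm = gray/255 × 1.25; cell vol = 3.09² × mean(4 corners)
unit = 3.09² × 1.25 / (4×255) = 0.0117011 mm³ per gray-sum
row 0: Σ corner-gray over 8 cells = 3052  → 35.7118
row 1: Σ corner-gray over 8 cells = 3863  → 45.2014
row 2: Σ corner-gray over 8 cells = 4524  → 52.9358
row 3: Σ corner-gray over 8 cells = 5197  → 60.8106
row 4: Σ corner-gray over 8 cells = 5252  → 61.4542
row 5: Σ corner-gray over 8 cells = 4230  → 49.4957
row 6: Σ corner-gray over 8 cells = 3214  → 37.6073
Σ rows: total corner-gray = 29332  → 343.2168 mm³

343.217


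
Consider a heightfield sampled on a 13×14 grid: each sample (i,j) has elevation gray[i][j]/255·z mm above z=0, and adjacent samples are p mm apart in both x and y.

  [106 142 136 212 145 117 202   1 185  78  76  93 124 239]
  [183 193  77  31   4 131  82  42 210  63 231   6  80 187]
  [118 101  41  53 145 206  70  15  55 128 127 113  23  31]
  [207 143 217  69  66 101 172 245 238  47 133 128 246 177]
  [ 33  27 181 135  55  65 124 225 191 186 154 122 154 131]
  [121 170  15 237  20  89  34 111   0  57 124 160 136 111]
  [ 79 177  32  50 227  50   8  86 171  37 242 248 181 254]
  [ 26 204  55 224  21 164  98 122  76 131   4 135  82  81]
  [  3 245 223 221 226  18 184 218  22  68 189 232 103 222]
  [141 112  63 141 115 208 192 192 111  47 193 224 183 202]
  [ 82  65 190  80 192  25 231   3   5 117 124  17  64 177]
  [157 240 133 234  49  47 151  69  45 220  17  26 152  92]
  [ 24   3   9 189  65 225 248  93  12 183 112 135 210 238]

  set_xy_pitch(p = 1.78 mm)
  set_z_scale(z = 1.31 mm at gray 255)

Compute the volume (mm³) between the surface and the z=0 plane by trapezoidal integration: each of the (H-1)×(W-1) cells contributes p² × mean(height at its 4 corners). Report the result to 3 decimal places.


height_mm = gray/255 × 1.31; cell vol = 1.78² × mean(4 corners)
unit = 1.78² × 1.31 / (4×255) = 0.00406922 mm³ per gray-sum
row 0: Σ corner-gray over 13 cells = 6037  → 24.5659
row 1: Σ corner-gray over 13 cells = 4973  → 20.2362
row 2: Σ corner-gray over 13 cells = 6297  → 25.6239
row 3: Σ corner-gray over 13 cells = 7396  → 30.0959
row 4: Σ corner-gray over 13 cells = 5940  → 24.1712
row 5: Σ corner-gray over 13 cells = 5889  → 23.9636
row 6: Σ corner-gray over 13 cells = 6090  → 24.7815
row 7: Σ corner-gray over 13 cells = 6862  → 27.9230
row 8: Σ corner-gray over 13 cells = 8028  → 32.6677
row 9: Σ corner-gray over 13 cells = 6390  → 26.0023
row 10: Σ corner-gray over 13 cells = 5500  → 22.3807
row 11: Σ corner-gray over 13 cells = 6245  → 25.4123
Σ rows: total corner-gray = 75647  → 307.8243 mm³

307.824


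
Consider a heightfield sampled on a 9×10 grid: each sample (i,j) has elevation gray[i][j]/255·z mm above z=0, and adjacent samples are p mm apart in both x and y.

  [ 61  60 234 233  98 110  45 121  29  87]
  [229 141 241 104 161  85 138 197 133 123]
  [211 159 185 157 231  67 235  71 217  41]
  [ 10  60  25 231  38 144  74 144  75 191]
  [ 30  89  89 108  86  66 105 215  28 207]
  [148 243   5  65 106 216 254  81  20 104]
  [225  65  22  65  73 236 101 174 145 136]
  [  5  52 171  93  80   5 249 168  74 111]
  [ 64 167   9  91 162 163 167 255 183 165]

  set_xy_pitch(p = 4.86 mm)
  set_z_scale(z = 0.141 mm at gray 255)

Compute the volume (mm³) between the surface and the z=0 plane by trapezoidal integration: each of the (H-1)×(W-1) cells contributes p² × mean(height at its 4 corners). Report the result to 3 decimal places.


height_mm = gray/255 × 0.141; cell vol = 4.86² × mean(4 corners)
unit = 4.86² × 0.141 / (4×255) = 0.00326506 mm³ per gray-sum
row 0: Σ corner-gray over 9 cells = 4760  → 15.5417
row 1: Σ corner-gray over 9 cells = 5648  → 18.4411
row 2: Σ corner-gray over 9 cells = 4679  → 15.2772
row 3: Σ corner-gray over 9 cells = 3592  → 11.7281
row 4: Σ corner-gray over 9 cells = 4041  → 13.1941
row 5: Σ corner-gray over 9 cells = 4355  → 14.2193
row 6: Σ corner-gray over 9 cells = 4023  → 13.1353
row 7: Σ corner-gray over 9 cells = 4523  → 14.7679
Σ rows: total corner-gray = 35621  → 116.3048 mm³

116.305


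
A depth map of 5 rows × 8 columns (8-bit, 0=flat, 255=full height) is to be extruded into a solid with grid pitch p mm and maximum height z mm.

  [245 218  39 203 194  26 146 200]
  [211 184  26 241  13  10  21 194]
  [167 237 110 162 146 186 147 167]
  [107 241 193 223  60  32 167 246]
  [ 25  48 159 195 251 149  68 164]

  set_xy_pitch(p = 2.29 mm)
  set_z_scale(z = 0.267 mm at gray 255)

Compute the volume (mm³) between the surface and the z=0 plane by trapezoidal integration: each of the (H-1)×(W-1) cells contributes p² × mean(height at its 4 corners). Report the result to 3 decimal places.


height_mm = gray/255 × 0.267; cell vol = 2.29² × mean(4 corners)
unit = 2.29² × 0.267 / (4×255) = 0.00137272 mm³ per gray-sum
row 0: Σ corner-gray over 7 cells = 3492  → 4.7935
row 1: Σ corner-gray over 7 cells = 3705  → 5.0859
row 2: Σ corner-gray over 7 cells = 4495  → 6.1704
row 3: Σ corner-gray over 7 cells = 4114  → 5.6474
Σ rows: total corner-gray = 15806  → 21.6972 mm³

21.697


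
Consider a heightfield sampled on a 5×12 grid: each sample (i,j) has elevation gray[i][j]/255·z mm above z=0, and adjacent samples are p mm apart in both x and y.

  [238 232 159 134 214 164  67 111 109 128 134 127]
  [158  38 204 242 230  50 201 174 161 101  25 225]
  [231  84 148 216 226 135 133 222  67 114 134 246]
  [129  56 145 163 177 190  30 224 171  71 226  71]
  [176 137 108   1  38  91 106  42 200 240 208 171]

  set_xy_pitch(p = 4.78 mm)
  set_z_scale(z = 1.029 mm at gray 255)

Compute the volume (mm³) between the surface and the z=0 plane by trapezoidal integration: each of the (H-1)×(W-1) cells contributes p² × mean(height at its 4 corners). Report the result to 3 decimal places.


height_mm = gray/255 × 1.029; cell vol = 4.78² × mean(4 corners)
unit = 4.78² × 1.029 / (4×255) = 0.02305 mm³ per gray-sum
row 0: Σ corner-gray over 11 cells = 6504  → 149.9172
row 1: Σ corner-gray over 11 cells = 6670  → 153.7435
row 2: Σ corner-gray over 11 cells = 6541  → 150.7701
row 3: Σ corner-gray over 11 cells = 5795  → 133.5748
Σ rows: total corner-gray = 25510  → 588.0056 mm³

588.006


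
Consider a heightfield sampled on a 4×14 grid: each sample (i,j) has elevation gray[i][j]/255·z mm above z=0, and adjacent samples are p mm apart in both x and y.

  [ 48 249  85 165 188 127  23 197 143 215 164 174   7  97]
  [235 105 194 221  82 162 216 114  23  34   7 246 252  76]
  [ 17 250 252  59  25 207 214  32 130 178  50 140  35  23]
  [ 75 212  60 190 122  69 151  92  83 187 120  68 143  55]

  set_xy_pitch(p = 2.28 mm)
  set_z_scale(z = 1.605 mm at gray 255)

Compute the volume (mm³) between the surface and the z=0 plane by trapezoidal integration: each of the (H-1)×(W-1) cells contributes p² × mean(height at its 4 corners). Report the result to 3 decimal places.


height_mm = gray/255 × 1.605; cell vol = 2.28² × mean(4 corners)
unit = 2.28² × 1.605 / (4×255) = 0.00817984 mm³ per gray-sum
row 0: Σ corner-gray over 13 cells = 7242  → 59.2384
row 1: Σ corner-gray over 13 cells = 6807  → 55.6801
row 2: Σ corner-gray over 13 cells = 6308  → 51.5984
Σ rows: total corner-gray = 20357  → 166.5169 mm³

166.517


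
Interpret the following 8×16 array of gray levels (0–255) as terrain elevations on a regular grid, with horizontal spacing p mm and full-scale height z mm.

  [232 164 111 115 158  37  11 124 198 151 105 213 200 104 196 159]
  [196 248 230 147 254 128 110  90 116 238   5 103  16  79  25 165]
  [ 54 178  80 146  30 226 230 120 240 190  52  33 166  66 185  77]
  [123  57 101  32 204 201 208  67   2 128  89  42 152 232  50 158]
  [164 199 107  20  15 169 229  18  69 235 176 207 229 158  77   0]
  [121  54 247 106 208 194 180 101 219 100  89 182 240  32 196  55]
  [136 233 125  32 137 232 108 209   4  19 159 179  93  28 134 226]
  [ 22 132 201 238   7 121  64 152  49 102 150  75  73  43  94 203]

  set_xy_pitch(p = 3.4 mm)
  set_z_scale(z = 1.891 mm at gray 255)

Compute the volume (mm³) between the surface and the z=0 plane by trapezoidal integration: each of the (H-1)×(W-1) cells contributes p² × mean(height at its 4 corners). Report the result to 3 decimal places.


height_mm = gray/255 × 1.891; cell vol = 3.4² × mean(4 corners)
unit = 3.4² × 1.891 / (4×255) = 0.0214313 mm³ per gray-sum
row 0: Σ corner-gray over 15 cells = 8104  → 173.6795
row 1: Σ corner-gray over 15 cells = 7954  → 170.4648
row 2: Σ corner-gray over 15 cells = 7426  → 159.1491
row 3: Σ corner-gray over 15 cells = 7391  → 158.3990
row 4: Σ corner-gray over 15 cells = 8452  → 181.1376
row 5: Σ corner-gray over 15 cells = 8218  → 176.1227
row 6: Σ corner-gray over 15 cells = 6973  → 149.4407
Σ rows: total corner-gray = 54518  → 1168.3934 mm³

1168.393


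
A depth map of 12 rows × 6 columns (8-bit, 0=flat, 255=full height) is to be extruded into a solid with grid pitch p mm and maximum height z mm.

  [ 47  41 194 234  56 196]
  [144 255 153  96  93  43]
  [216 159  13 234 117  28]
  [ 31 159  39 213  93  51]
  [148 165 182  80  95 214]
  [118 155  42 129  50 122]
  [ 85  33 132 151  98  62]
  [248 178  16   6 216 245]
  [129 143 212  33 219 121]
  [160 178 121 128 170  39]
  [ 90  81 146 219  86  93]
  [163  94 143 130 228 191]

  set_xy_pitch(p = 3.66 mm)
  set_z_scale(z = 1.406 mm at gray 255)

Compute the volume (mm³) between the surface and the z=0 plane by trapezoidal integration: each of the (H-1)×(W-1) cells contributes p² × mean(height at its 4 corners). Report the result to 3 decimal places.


height_mm = gray/255 × 1.406; cell vol = 3.66² × mean(4 corners)
unit = 3.66² × 1.406 / (4×255) = 0.0184649 mm³ per gray-sum
row 0: Σ corner-gray over 5 cells = 2674  → 49.3752
row 1: Σ corner-gray over 5 cells = 2671  → 49.3198
row 2: Σ corner-gray over 5 cells = 2380  → 43.9465
row 3: Σ corner-gray over 5 cells = 2496  → 46.0884
row 4: Σ corner-gray over 5 cells = 2398  → 44.2789
row 5: Σ corner-gray over 5 cells = 1967  → 36.3205
row 6: Σ corner-gray over 5 cells = 2300  → 42.4693
row 7: Σ corner-gray over 5 cells = 2789  → 51.4986
row 8: Σ corner-gray over 5 cells = 2857  → 52.7543
row 9: Σ corner-gray over 5 cells = 2640  → 48.7474
row 10: Σ corner-gray over 5 cells = 2791  → 51.5356
Σ rows: total corner-gray = 27963  → 516.3344 mm³

516.334


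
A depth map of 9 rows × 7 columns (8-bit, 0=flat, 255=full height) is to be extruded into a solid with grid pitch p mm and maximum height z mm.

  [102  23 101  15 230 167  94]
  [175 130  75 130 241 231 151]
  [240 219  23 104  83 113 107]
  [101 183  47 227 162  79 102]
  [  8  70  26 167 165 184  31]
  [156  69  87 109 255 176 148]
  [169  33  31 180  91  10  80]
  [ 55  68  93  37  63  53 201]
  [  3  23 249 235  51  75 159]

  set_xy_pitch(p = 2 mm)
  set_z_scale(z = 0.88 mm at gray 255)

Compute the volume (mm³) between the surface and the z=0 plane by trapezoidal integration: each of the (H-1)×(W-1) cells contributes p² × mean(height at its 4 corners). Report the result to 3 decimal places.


height_mm = gray/255 × 0.88; cell vol = 2² × mean(4 corners)
unit = 2² × 0.88 / (4×255) = 0.00345098 mm³ per gray-sum
row 0: Σ corner-gray over 6 cells = 3208  → 11.0707
row 1: Σ corner-gray over 6 cells = 3371  → 11.6333
row 2: Σ corner-gray over 6 cells = 3030  → 10.4565
row 3: Σ corner-gray over 6 cells = 2862  → 9.8767
row 4: Σ corner-gray over 6 cells = 2959  → 10.2115
row 5: Σ corner-gray over 6 cells = 2635  → 9.0933
row 6: Σ corner-gray over 6 cells = 1823  → 6.2911
row 7: Σ corner-gray over 6 cells = 2312  → 7.9787
Σ rows: total corner-gray = 22200  → 76.6118 mm³

76.612


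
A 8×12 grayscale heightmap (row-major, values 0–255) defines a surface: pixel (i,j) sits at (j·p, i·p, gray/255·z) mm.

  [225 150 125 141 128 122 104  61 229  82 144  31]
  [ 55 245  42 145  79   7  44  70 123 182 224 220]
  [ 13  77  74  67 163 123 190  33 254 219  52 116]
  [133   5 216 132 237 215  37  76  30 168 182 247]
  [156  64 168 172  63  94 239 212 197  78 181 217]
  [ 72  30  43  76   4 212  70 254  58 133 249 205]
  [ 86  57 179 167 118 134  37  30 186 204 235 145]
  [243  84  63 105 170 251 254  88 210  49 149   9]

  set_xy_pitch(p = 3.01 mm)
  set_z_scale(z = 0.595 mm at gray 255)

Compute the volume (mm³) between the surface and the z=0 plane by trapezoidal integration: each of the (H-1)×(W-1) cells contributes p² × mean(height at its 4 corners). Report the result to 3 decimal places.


height_mm = gray/255 × 0.595; cell vol = 3.01² × mean(4 corners)
unit = 3.01² × 0.595 / (4×255) = 0.00528506 mm³ per gray-sum
row 0: Σ corner-gray over 11 cells = 5425  → 28.6714
row 1: Σ corner-gray over 11 cells = 5230  → 27.6409
row 2: Σ corner-gray over 11 cells = 5609  → 29.6439
row 3: Σ corner-gray over 11 cells = 6285  → 33.2166
row 4: Σ corner-gray over 11 cells = 5844  → 30.8859
row 5: Σ corner-gray over 11 cells = 5460  → 28.8564
row 6: Σ corner-gray over 11 cells = 6023  → 31.8319
Σ rows: total corner-gray = 39876  → 210.7470 mm³

210.747


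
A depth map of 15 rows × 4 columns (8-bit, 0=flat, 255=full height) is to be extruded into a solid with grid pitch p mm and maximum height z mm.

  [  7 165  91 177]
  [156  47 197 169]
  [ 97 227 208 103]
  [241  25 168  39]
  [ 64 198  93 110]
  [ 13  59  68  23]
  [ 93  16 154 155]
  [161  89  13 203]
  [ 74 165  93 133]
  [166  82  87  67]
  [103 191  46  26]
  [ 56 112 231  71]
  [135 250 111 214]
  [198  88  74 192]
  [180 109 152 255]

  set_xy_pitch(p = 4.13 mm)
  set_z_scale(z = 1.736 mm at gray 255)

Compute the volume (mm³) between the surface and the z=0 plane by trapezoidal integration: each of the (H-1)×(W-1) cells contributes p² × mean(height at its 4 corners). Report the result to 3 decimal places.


584.813

height_mm = gray/255 × 1.736; cell vol = 4.13² × mean(4 corners)
unit = 4.13² × 1.736 / (4×255) = 0.0290302 mm³ per gray-sum
row 0: Σ corner-gray over 3 cells = 1509  → 43.8065
row 1: Σ corner-gray over 3 cells = 1883  → 54.6638
row 2: Σ corner-gray over 3 cells = 1736  → 50.3964
row 3: Σ corner-gray over 3 cells = 1422  → 41.2809
row 4: Σ corner-gray over 3 cells = 1046  → 30.3656
row 5: Σ corner-gray over 3 cells = 878  → 25.4885
row 6: Σ corner-gray over 3 cells = 1156  → 33.5589
row 7: Σ corner-gray over 3 cells = 1291  → 37.4780
row 8: Σ corner-gray over 3 cells = 1294  → 37.5650
row 9: Σ corner-gray over 3 cells = 1174  → 34.0814
row 10: Σ corner-gray over 3 cells = 1416  → 41.1067
row 11: Σ corner-gray over 3 cells = 1884  → 54.6928
row 12: Σ corner-gray over 3 cells = 1785  → 51.8189
row 13: Σ corner-gray over 3 cells = 1671  → 48.5094
Σ rows: total corner-gray = 20145  → 584.8129 mm³


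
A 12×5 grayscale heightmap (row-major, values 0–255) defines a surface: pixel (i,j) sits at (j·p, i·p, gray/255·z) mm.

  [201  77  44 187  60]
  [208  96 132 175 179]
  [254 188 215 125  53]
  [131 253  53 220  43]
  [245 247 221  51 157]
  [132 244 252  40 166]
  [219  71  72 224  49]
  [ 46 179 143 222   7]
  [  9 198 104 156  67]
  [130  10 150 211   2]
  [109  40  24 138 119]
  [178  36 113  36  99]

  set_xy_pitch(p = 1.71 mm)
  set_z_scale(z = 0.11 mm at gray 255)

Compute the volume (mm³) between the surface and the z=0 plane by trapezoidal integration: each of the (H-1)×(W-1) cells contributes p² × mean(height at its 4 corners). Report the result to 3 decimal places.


7.565

height_mm = gray/255 × 0.11; cell vol = 1.71² × mean(4 corners)
unit = 1.71² × 0.11 / (4×255) = 0.000315344 mm³ per gray-sum
row 0: Σ corner-gray over 4 cells = 2070  → 0.6528
row 1: Σ corner-gray over 4 cells = 2556  → 0.8060
row 2: Σ corner-gray over 4 cells = 2589  → 0.8164
row 3: Σ corner-gray over 4 cells = 2666  → 0.8407
row 4: Σ corner-gray over 4 cells = 2810  → 0.8861
row 5: Σ corner-gray over 4 cells = 2372  → 0.7480
row 6: Σ corner-gray over 4 cells = 2143  → 0.6758
row 7: Σ corner-gray over 4 cells = 2133  → 0.6726
row 8: Σ corner-gray over 4 cells = 1866  → 0.5884
row 9: Σ corner-gray over 4 cells = 1506  → 0.4749
row 10: Σ corner-gray over 4 cells = 1279  → 0.4033
Σ rows: total corner-gray = 23990  → 7.5651 mm³


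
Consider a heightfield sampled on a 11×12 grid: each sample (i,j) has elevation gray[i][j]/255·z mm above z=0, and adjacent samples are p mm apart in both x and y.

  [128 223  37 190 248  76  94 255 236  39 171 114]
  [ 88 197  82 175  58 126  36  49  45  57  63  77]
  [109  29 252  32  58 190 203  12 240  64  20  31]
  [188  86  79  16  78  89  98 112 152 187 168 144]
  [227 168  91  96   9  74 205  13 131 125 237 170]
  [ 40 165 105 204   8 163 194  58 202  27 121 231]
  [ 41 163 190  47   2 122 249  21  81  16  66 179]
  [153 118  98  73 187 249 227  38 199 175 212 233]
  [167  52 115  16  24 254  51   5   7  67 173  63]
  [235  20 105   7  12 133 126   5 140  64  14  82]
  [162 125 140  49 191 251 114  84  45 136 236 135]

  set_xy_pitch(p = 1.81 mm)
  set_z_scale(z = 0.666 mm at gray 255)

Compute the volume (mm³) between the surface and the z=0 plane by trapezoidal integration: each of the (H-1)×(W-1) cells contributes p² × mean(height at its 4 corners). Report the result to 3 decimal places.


104.437

height_mm = gray/255 × 0.666; cell vol = 1.81² × mean(4 corners)
unit = 1.81² × 0.666 / (4×255) = 0.0021391 mm³ per gray-sum
row 0: Σ corner-gray over 11 cells = 5321  → 11.3822
row 1: Σ corner-gray over 11 cells = 4281  → 9.1575
row 2: Σ corner-gray over 11 cells = 4802  → 10.2720
row 3: Σ corner-gray over 11 cells = 5157  → 11.0313
row 4: Σ corner-gray over 11 cells = 5460  → 11.6795
row 5: Σ corner-gray over 11 cells = 4899  → 10.4795
row 6: Σ corner-gray over 11 cells = 5672  → 12.1330
row 7: Σ corner-gray over 11 cells = 5296  → 11.3287
row 8: Σ corner-gray over 11 cells = 3327  → 7.1168
row 9: Σ corner-gray over 11 cells = 4608  → 9.8570
Σ rows: total corner-gray = 48823  → 104.4373 mm³


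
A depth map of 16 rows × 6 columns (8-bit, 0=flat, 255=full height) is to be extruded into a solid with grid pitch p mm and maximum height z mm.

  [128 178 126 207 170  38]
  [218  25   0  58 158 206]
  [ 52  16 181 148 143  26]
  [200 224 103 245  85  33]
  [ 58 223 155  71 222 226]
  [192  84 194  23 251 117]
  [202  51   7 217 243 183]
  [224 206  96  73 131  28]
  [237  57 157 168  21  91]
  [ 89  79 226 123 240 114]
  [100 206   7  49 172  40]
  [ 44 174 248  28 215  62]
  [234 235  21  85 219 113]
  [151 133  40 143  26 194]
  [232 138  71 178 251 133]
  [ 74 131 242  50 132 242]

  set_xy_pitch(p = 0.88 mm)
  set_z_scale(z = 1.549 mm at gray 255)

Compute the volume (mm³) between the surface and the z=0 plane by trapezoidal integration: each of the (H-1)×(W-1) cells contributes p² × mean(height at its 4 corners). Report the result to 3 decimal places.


46.952

height_mm = gray/255 × 1.549; cell vol = 0.88² × mean(4 corners)
unit = 0.88² × 1.549 / (4×255) = 0.00117603 mm³ per gray-sum
row 0: Σ corner-gray over 5 cells = 2434  → 2.8624
row 1: Σ corner-gray over 5 cells = 1960  → 2.3050
row 2: Σ corner-gray over 5 cells = 2601  → 3.0588
row 3: Σ corner-gray over 5 cells = 3173  → 3.7315
row 4: Σ corner-gray over 5 cells = 3039  → 3.5739
row 5: Σ corner-gray over 5 cells = 2834  → 3.3329
row 6: Σ corner-gray over 5 cells = 2685  → 3.1576
row 7: Σ corner-gray over 5 cells = 2398  → 2.8201
row 8: Σ corner-gray over 5 cells = 2673  → 3.1435
row 9: Σ corner-gray over 5 cells = 2547  → 2.9953
row 10: Σ corner-gray over 5 cells = 2444  → 2.8742
row 11: Σ corner-gray over 5 cells = 2903  → 3.4140
row 12: Σ corner-gray over 5 cells = 2496  → 2.9354
row 13: Σ corner-gray over 5 cells = 2670  → 3.1400
row 14: Σ corner-gray over 5 cells = 3067  → 3.6069
Σ rows: total corner-gray = 39924  → 46.9516 mm³


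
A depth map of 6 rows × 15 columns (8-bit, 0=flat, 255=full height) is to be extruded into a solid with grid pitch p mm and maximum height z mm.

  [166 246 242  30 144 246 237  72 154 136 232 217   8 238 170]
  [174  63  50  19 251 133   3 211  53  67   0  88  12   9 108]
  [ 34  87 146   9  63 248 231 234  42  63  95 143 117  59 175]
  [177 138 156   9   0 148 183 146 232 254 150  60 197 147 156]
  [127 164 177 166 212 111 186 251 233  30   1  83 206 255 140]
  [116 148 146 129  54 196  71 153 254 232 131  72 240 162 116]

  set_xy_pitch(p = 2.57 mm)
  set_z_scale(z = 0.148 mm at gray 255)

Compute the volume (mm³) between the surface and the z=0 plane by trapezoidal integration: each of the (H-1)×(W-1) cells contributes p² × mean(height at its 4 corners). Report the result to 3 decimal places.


height_mm = gray/255 × 0.148; cell vol = 2.57² × mean(4 corners)
unit = 2.57² × 0.148 / (4×255) = 0.000958358 mm³ per gray-sum
row 0: Σ corner-gray over 14 cells = 6940  → 6.6510
row 1: Σ corner-gray over 14 cells = 5483  → 5.2547
row 2: Σ corner-gray over 14 cells = 7256  → 6.9538
row 3: Σ corner-gray over 14 cells = 8390  → 8.0406
row 4: Σ corner-gray over 14 cells = 8625  → 8.2658
Σ rows: total corner-gray = 36694  → 35.1660 mm³

35.166


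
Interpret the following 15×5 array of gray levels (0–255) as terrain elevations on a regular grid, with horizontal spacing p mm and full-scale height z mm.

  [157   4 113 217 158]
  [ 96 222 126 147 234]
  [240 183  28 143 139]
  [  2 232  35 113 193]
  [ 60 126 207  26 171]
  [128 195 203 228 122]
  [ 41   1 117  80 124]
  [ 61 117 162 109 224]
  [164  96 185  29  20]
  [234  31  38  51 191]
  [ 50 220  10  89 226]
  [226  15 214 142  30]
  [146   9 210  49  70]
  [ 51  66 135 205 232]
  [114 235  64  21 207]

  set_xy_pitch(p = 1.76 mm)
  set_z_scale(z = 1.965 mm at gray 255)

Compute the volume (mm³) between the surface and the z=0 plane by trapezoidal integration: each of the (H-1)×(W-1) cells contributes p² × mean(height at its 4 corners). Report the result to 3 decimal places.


height_mm = gray/255 × 1.965; cell vol = 1.76² × mean(4 corners)
unit = 1.76² × 1.965 / (4×255) = 0.00596744 mm³ per gray-sum
row 0: Σ corner-gray over 4 cells = 2303  → 13.7430
row 1: Σ corner-gray over 4 cells = 2407  → 14.3636
row 2: Σ corner-gray over 4 cells = 2042  → 12.1855
row 3: Σ corner-gray over 4 cells = 1904  → 11.3620
row 4: Σ corner-gray over 4 cells = 2451  → 14.6262
row 5: Σ corner-gray over 4 cells = 2063  → 12.3108
row 6: Σ corner-gray over 4 cells = 1622  → 9.6792
row 7: Σ corner-gray over 4 cells = 1865  → 11.1293
row 8: Σ corner-gray over 4 cells = 1469  → 8.7662
row 9: Σ corner-gray over 4 cells = 1579  → 9.4226
row 10: Σ corner-gray over 4 cells = 1912  → 11.4097
row 11: Σ corner-gray over 4 cells = 1750  → 10.4430
row 12: Σ corner-gray over 4 cells = 1847  → 11.0219
row 13: Σ corner-gray over 4 cells = 2056  → 12.2690
Σ rows: total corner-gray = 27270  → 162.7320 mm³

162.732


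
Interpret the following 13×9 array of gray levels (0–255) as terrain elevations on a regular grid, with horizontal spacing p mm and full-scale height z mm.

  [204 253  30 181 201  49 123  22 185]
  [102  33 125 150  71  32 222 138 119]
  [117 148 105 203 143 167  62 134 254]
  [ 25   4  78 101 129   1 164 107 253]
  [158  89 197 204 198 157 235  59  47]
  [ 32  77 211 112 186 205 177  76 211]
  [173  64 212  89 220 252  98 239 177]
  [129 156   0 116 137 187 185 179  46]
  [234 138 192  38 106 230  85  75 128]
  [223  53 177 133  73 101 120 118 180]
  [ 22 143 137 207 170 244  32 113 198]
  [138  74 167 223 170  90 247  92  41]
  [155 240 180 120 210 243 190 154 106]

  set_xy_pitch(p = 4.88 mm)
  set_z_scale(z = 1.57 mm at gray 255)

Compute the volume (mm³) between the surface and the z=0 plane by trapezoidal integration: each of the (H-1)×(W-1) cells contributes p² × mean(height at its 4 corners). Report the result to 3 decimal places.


height_mm = gray/255 × 1.57; cell vol = 4.88² × mean(4 corners)
unit = 4.88² × 1.57 / (4×255) = 0.0366555 mm³ per gray-sum
row 0: Σ corner-gray over 8 cells = 3870  → 141.8568
row 1: Σ corner-gray over 8 cells = 4058  → 148.7480
row 2: Σ corner-gray over 8 cells = 3741  → 137.1282
row 3: Σ corner-gray over 8 cells = 3929  → 144.0195
row 4: Σ corner-gray over 8 cells = 4814  → 176.4596
row 5: Σ corner-gray over 8 cells = 5029  → 184.3405
row 6: Σ corner-gray over 8 cells = 4793  → 175.6898
row 7: Σ corner-gray over 8 cells = 4185  → 153.4033
row 8: Σ corner-gray over 8 cells = 4043  → 148.1982
row 9: Σ corner-gray over 8 cells = 4265  → 156.3357
row 10: Σ corner-gray over 8 cells = 4617  → 169.2384
row 11: Σ corner-gray over 8 cells = 5240  → 192.0748
Σ rows: total corner-gray = 52584  → 1927.4927 mm³

1927.493


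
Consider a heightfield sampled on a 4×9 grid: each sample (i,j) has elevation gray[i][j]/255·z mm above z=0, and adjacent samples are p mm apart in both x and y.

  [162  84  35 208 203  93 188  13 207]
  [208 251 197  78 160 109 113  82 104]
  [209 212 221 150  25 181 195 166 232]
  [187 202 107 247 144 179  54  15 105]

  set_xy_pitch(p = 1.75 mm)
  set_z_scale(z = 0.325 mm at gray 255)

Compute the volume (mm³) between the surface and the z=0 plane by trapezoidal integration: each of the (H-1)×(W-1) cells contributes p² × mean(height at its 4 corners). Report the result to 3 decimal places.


13.926

height_mm = gray/255 × 0.325; cell vol = 1.75² × mean(4 corners)
unit = 1.75² × 0.325 / (4×255) = 0.000975797 mm³ per gray-sum
row 0: Σ corner-gray over 8 cells = 4309  → 4.2047
row 1: Σ corner-gray over 8 cells = 5033  → 4.9112
row 2: Σ corner-gray over 8 cells = 4929  → 4.8097
Σ rows: total corner-gray = 14271  → 13.9256 mm³


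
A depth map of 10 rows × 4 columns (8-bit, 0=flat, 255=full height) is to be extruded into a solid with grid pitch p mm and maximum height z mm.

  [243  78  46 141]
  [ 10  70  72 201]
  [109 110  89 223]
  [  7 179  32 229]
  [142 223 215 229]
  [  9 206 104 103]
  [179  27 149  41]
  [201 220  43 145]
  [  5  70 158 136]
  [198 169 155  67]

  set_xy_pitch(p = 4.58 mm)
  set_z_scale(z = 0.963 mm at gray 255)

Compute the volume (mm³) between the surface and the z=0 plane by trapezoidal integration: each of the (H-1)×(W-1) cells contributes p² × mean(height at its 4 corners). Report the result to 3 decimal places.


height_mm = gray/255 × 0.963; cell vol = 4.58² × mean(4 corners)
unit = 4.58² × 0.963 / (4×255) = 0.0198042 mm³ per gray-sum
row 0: Σ corner-gray over 3 cells = 1127  → 22.3193
row 1: Σ corner-gray over 3 cells = 1225  → 24.2601
row 2: Σ corner-gray over 3 cells = 1388  → 27.4882
row 3: Σ corner-gray over 3 cells = 1905  → 37.7270
row 4: Σ corner-gray over 3 cells = 1979  → 39.1925
row 5: Σ corner-gray over 3 cells = 1304  → 25.8247
row 6: Σ corner-gray over 3 cells = 1444  → 28.5972
row 7: Σ corner-gray over 3 cells = 1469  → 29.0924
row 8: Σ corner-gray over 3 cells = 1510  → 29.9043
Σ rows: total corner-gray = 13351  → 264.4057 mm³

264.406


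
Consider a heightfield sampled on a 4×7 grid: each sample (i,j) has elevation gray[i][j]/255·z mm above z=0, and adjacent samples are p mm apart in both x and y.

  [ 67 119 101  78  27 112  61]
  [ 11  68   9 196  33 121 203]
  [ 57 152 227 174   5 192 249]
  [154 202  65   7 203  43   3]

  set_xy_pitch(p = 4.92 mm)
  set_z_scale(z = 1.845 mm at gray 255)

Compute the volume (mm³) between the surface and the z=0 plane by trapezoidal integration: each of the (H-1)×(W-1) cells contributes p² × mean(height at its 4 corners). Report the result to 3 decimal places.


347.960

height_mm = gray/255 × 1.845; cell vol = 4.92² × mean(4 corners)
unit = 4.92² × 1.845 / (4×255) = 0.0437851 mm³ per gray-sum
row 0: Σ corner-gray over 6 cells = 2070  → 90.6352
row 1: Σ corner-gray over 6 cells = 2874  → 125.8384
row 2: Σ corner-gray over 6 cells = 3003  → 131.4867
Σ rows: total corner-gray = 7947  → 347.9602 mm³


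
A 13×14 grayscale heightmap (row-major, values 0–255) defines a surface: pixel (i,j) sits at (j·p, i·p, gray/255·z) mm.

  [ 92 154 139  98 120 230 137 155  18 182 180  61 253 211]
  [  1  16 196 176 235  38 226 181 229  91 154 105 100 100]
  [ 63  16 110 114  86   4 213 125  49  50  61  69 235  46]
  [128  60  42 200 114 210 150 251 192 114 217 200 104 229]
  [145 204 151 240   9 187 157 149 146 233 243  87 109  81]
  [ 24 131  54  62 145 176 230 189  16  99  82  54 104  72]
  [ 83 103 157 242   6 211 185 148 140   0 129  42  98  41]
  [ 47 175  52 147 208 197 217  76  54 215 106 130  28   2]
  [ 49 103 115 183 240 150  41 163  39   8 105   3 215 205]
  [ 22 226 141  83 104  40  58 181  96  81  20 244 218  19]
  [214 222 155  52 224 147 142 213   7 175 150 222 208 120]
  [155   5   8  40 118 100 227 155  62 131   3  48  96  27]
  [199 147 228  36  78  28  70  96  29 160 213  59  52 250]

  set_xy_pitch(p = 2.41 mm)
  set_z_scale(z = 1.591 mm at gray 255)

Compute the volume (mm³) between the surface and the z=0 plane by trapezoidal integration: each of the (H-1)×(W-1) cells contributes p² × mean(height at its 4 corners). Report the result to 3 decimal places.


703.343

height_mm = gray/255 × 1.591; cell vol = 2.41² × mean(4 corners)
unit = 2.41² × 1.591 / (4×255) = 0.0090595 mm³ per gray-sum
row 0: Σ corner-gray over 13 cells = 7352  → 66.6054
row 1: Σ corner-gray over 13 cells = 5968  → 54.0671
row 2: Σ corner-gray over 13 cells = 6438  → 58.3250
row 3: Σ corner-gray over 13 cells = 8121  → 73.5722
row 4: Σ corner-gray over 13 cells = 6836  → 61.9307
row 5: Σ corner-gray over 13 cells = 5826  → 52.7806
row 6: Σ corner-gray over 13 cells = 6305  → 57.1201
row 7: Σ corner-gray over 13 cells = 6243  → 56.5584
row 8: Σ corner-gray over 13 cells = 6009  → 54.4385
row 9: Σ corner-gray over 13 cells = 7193  → 65.1650
row 10: Σ corner-gray over 13 cells = 6336  → 57.4010
row 11: Σ corner-gray over 13 cells = 5009  → 45.3790
Σ rows: total corner-gray = 77636  → 703.3431 mm³


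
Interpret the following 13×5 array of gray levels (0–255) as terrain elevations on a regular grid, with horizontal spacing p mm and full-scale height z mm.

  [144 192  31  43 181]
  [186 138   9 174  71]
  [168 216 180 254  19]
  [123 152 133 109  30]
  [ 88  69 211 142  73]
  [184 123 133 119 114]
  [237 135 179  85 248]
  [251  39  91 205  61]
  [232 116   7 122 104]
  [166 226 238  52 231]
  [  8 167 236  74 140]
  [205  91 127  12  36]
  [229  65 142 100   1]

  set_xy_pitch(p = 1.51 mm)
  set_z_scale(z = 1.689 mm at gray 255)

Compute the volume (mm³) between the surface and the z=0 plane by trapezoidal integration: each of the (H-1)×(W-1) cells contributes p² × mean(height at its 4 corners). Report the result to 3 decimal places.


94.793

height_mm = gray/255 × 1.689; cell vol = 1.51² × mean(4 corners)
unit = 1.51² × 1.689 / (4×255) = 0.00377558 mm³ per gray-sum
row 0: Σ corner-gray over 4 cells = 1756  → 6.6299
row 1: Σ corner-gray over 4 cells = 2386  → 9.0085
row 2: Σ corner-gray over 4 cells = 2428  → 9.1671
row 3: Σ corner-gray over 4 cells = 1946  → 7.3473
row 4: Σ corner-gray over 4 cells = 2053  → 7.7513
row 5: Σ corner-gray over 4 cells = 2331  → 8.8009
row 6: Σ corner-gray over 4 cells = 2265  → 8.5517
row 7: Σ corner-gray over 4 cells = 1808  → 6.8262
row 8: Σ corner-gray over 4 cells = 2255  → 8.5139
row 9: Σ corner-gray over 4 cells = 2531  → 9.5560
row 10: Σ corner-gray over 4 cells = 1803  → 6.8074
row 11: Σ corner-gray over 4 cells = 1545  → 5.8333
Σ rows: total corner-gray = 25107  → 94.7934 mm³


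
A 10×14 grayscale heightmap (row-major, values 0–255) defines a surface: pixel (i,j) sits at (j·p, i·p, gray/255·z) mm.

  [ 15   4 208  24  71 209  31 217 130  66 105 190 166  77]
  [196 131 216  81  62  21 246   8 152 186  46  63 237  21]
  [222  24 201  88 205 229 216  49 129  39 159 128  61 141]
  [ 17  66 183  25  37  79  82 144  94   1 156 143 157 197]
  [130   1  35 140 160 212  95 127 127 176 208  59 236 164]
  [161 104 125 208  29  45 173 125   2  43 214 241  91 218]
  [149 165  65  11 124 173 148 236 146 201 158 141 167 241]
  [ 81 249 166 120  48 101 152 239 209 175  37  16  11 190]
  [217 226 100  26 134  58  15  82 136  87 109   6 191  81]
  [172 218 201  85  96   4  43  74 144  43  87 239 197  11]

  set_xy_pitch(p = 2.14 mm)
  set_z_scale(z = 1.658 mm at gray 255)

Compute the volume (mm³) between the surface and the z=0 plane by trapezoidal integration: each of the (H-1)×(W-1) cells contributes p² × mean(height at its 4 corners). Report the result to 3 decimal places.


424.485

height_mm = gray/255 × 1.658; cell vol = 2.14² × mean(4 corners)
unit = 2.14² × 1.658 / (4×255) = 0.00744409 mm³ per gray-sum
row 0: Σ corner-gray over 13 cells = 6049  → 45.0293
row 1: Σ corner-gray over 13 cells = 6534  → 48.6397
row 2: Σ corner-gray over 13 cells = 5967  → 44.4189
row 3: Σ corner-gray over 13 cells = 5994  → 44.6199
row 4: Σ corner-gray over 13 cells = 6625  → 49.3171
row 5: Σ corner-gray over 13 cells = 7039  → 52.3990
row 6: Σ corner-gray over 13 cells = 7177  → 53.4263
row 7: Σ corner-gray over 13 cells = 5955  → 44.3296
row 8: Σ corner-gray over 13 cells = 5683  → 42.3048
Σ rows: total corner-gray = 57023  → 424.4846 mm³


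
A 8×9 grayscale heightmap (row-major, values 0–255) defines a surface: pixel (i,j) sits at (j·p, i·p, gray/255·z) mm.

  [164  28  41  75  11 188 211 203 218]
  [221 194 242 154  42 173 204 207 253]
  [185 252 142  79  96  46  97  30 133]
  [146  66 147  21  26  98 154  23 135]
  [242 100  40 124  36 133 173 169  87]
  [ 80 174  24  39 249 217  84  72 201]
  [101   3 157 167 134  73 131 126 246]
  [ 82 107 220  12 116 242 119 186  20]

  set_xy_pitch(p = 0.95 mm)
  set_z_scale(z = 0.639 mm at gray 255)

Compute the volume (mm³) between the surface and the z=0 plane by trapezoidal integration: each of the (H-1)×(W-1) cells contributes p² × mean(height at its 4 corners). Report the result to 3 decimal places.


height_mm = gray/255 × 0.639; cell vol = 0.95² × mean(4 corners)
unit = 0.95² × 0.639 / (4×255) = 0.00056539 mm³ per gray-sum
row 0: Σ corner-gray over 8 cells = 4802  → 2.7150
row 1: Σ corner-gray over 8 cells = 4708  → 2.6619
row 2: Σ corner-gray over 8 cells = 3153  → 1.7827
row 3: Σ corner-gray over 8 cells = 3230  → 1.8262
row 4: Σ corner-gray over 8 cells = 3878  → 2.1926
row 5: Σ corner-gray over 8 cells = 3928  → 2.2209
row 6: Σ corner-gray over 8 cells = 4035  → 2.2813
Σ rows: total corner-gray = 27734  → 15.6805 mm³

15.681
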